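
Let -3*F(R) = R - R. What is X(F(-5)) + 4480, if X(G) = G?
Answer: 4480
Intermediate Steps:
F(R) = 0 (F(R) = -(R - R)/3 = -⅓*0 = 0)
X(F(-5)) + 4480 = 0 + 4480 = 4480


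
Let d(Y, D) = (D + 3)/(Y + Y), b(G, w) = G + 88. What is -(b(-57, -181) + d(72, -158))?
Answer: -4309/144 ≈ -29.924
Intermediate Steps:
b(G, w) = 88 + G
d(Y, D) = (3 + D)/(2*Y) (d(Y, D) = (3 + D)/((2*Y)) = (3 + D)*(1/(2*Y)) = (3 + D)/(2*Y))
-(b(-57, -181) + d(72, -158)) = -((88 - 57) + (½)*(3 - 158)/72) = -(31 + (½)*(1/72)*(-155)) = -(31 - 155/144) = -1*4309/144 = -4309/144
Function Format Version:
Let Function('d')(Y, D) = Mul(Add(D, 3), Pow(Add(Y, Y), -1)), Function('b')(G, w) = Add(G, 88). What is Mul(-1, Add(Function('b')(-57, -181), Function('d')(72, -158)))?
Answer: Rational(-4309, 144) ≈ -29.924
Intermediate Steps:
Function('b')(G, w) = Add(88, G)
Function('d')(Y, D) = Mul(Rational(1, 2), Pow(Y, -1), Add(3, D)) (Function('d')(Y, D) = Mul(Add(3, D), Pow(Mul(2, Y), -1)) = Mul(Add(3, D), Mul(Rational(1, 2), Pow(Y, -1))) = Mul(Rational(1, 2), Pow(Y, -1), Add(3, D)))
Mul(-1, Add(Function('b')(-57, -181), Function('d')(72, -158))) = Mul(-1, Add(Add(88, -57), Mul(Rational(1, 2), Pow(72, -1), Add(3, -158)))) = Mul(-1, Add(31, Mul(Rational(1, 2), Rational(1, 72), -155))) = Mul(-1, Add(31, Rational(-155, 144))) = Mul(-1, Rational(4309, 144)) = Rational(-4309, 144)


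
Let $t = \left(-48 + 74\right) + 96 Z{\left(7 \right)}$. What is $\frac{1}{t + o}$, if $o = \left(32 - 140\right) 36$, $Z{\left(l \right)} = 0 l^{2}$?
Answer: $- \frac{1}{3862} \approx -0.00025893$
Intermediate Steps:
$Z{\left(l \right)} = 0$
$o = -3888$ ($o = \left(-108\right) 36 = -3888$)
$t = 26$ ($t = \left(-48 + 74\right) + 96 \cdot 0 = 26 + 0 = 26$)
$\frac{1}{t + o} = \frac{1}{26 - 3888} = \frac{1}{-3862} = - \frac{1}{3862}$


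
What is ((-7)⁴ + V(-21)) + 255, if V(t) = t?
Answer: 2635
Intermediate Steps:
((-7)⁴ + V(-21)) + 255 = ((-7)⁴ - 21) + 255 = (2401 - 21) + 255 = 2380 + 255 = 2635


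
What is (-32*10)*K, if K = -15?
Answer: 4800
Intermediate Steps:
(-32*10)*K = -32*10*(-15) = -320*(-15) = 4800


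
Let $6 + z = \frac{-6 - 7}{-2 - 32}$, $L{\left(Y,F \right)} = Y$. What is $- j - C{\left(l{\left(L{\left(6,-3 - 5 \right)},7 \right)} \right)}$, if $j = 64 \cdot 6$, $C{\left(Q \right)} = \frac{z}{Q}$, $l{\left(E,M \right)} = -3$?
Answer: $- \frac{39359}{102} \approx -385.87$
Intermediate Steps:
$z = - \frac{191}{34}$ ($z = -6 + \frac{-6 - 7}{-2 - 32} = -6 - \frac{13}{-34} = -6 - - \frac{13}{34} = -6 + \frac{13}{34} = - \frac{191}{34} \approx -5.6176$)
$C{\left(Q \right)} = - \frac{191}{34 Q}$
$j = 384$
$- j - C{\left(l{\left(L{\left(6,-3 - 5 \right)},7 \right)} \right)} = \left(-1\right) 384 - - \frac{191}{34 \left(-3\right)} = -384 - \left(- \frac{191}{34}\right) \left(- \frac{1}{3}\right) = -384 - \frac{191}{102} = - \frac{39359}{102}$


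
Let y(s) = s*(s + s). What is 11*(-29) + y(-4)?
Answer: -287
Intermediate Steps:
y(s) = 2*s² (y(s) = s*(2*s) = 2*s²)
11*(-29) + y(-4) = 11*(-29) + 2*(-4)² = -319 + 2*16 = -319 + 32 = -287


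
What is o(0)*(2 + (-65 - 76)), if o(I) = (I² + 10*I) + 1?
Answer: -139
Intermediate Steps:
o(I) = 1 + I² + 10*I
o(0)*(2 + (-65 - 76)) = (1 + 0² + 10*0)*(2 + (-65 - 76)) = (1 + 0 + 0)*(2 - 141) = 1*(-139) = -139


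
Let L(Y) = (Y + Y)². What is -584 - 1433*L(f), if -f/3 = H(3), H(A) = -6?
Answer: -1857752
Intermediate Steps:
f = 18 (f = -3*(-6) = 18)
L(Y) = 4*Y² (L(Y) = (2*Y)² = 4*Y²)
-584 - 1433*L(f) = -584 - 5732*18² = -584 - 5732*324 = -584 - 1433*1296 = -584 - 1857168 = -1857752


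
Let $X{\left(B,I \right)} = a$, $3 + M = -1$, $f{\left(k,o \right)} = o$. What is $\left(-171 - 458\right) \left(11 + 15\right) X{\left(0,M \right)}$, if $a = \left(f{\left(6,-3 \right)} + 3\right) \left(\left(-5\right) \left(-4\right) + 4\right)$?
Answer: $0$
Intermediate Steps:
$M = -4$ ($M = -3 - 1 = -4$)
$a = 0$ ($a = \left(-3 + 3\right) \left(\left(-5\right) \left(-4\right) + 4\right) = 0 \left(20 + 4\right) = 0 \cdot 24 = 0$)
$X{\left(B,I \right)} = 0$
$\left(-171 - 458\right) \left(11 + 15\right) X{\left(0,M \right)} = \left(-171 - 458\right) \left(11 + 15\right) 0 = - 629 \cdot 26 \cdot 0 = \left(-629\right) 0 = 0$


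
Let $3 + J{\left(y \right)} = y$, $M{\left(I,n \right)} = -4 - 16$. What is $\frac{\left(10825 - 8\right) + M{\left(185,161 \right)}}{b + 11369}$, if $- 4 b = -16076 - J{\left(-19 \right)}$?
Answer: $\frac{7198}{10255} \approx 0.7019$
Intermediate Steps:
$M{\left(I,n \right)} = -20$
$J{\left(y \right)} = -3 + y$
$b = \frac{8027}{2}$ ($b = - \frac{-16076 - \left(-3 - 19\right)}{4} = - \frac{-16076 - -22}{4} = - \frac{-16076 + 22}{4} = \left(- \frac{1}{4}\right) \left(-16054\right) = \frac{8027}{2} \approx 4013.5$)
$\frac{\left(10825 - 8\right) + M{\left(185,161 \right)}}{b + 11369} = \frac{\left(10825 - 8\right) - 20}{\frac{8027}{2} + 11369} = \frac{10817 - 20}{\frac{30765}{2}} = 10797 \cdot \frac{2}{30765} = \frac{7198}{10255}$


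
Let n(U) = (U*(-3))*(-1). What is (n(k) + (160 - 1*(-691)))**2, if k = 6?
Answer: 755161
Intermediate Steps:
n(U) = 3*U (n(U) = -3*U*(-1) = 3*U)
(n(k) + (160 - 1*(-691)))**2 = (3*6 + (160 - 1*(-691)))**2 = (18 + (160 + 691))**2 = (18 + 851)**2 = 869**2 = 755161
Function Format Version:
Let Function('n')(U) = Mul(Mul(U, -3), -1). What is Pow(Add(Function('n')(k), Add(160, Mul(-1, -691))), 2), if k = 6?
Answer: 755161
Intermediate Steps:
Function('n')(U) = Mul(3, U) (Function('n')(U) = Mul(Mul(-3, U), -1) = Mul(3, U))
Pow(Add(Function('n')(k), Add(160, Mul(-1, -691))), 2) = Pow(Add(Mul(3, 6), Add(160, Mul(-1, -691))), 2) = Pow(Add(18, Add(160, 691)), 2) = Pow(Add(18, 851), 2) = Pow(869, 2) = 755161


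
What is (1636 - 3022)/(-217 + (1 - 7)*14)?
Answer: 198/43 ≈ 4.6047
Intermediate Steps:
(1636 - 3022)/(-217 + (1 - 7)*14) = -1386/(-217 - 6*14) = -1386/(-217 - 84) = -1386/(-301) = -1386*(-1/301) = 198/43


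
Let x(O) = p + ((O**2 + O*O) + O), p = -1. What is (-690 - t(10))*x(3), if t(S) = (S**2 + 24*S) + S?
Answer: -20800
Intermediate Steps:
t(S) = S**2 + 25*S
x(O) = -1 + O + 2*O**2 (x(O) = -1 + ((O**2 + O*O) + O) = -1 + ((O**2 + O**2) + O) = -1 + (2*O**2 + O) = -1 + (O + 2*O**2) = -1 + O + 2*O**2)
(-690 - t(10))*x(3) = (-690 - 10*(25 + 10))*(-1 + 3 + 2*3**2) = (-690 - 10*35)*(-1 + 3 + 2*9) = (-690 - 1*350)*(-1 + 3 + 18) = (-690 - 350)*20 = -1040*20 = -20800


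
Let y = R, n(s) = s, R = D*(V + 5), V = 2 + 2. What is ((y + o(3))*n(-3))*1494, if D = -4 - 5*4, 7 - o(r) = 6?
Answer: 963630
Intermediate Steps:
V = 4
o(r) = 1 (o(r) = 7 - 1*6 = 7 - 6 = 1)
D = -24 (D = -4 - 20 = -24)
R = -216 (R = -24*(4 + 5) = -24*9 = -216)
y = -216
((y + o(3))*n(-3))*1494 = ((-216 + 1)*(-3))*1494 = -215*(-3)*1494 = 645*1494 = 963630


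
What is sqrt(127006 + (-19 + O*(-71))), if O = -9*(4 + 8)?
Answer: sqrt(134655) ≈ 366.95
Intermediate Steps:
O = -108 (O = -9*12 = -108)
sqrt(127006 + (-19 + O*(-71))) = sqrt(127006 + (-19 - 108*(-71))) = sqrt(127006 + (-19 + 7668)) = sqrt(127006 + 7649) = sqrt(134655)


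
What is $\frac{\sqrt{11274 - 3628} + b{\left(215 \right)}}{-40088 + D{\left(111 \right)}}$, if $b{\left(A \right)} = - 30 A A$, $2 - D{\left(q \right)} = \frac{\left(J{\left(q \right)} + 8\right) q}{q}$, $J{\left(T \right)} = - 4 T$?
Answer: $\frac{27735}{793} - \frac{\sqrt{7646}}{39650} \approx 34.973$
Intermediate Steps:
$D{\left(q \right)} = -6 + 4 q$ ($D{\left(q \right)} = 2 - \frac{\left(- 4 q + 8\right) q}{q} = 2 - \frac{\left(8 - 4 q\right) q}{q} = 2 - \frac{q \left(8 - 4 q\right)}{q} = 2 - \left(8 - 4 q\right) = 2 + \left(-8 + 4 q\right) = -6 + 4 q$)
$b{\left(A \right)} = - 30 A^{2}$
$\frac{\sqrt{11274 - 3628} + b{\left(215 \right)}}{-40088 + D{\left(111 \right)}} = \frac{\sqrt{11274 - 3628} - 30 \cdot 215^{2}}{-40088 + \left(-6 + 4 \cdot 111\right)} = \frac{\sqrt{7646} - 1386750}{-40088 + \left(-6 + 444\right)} = \frac{\sqrt{7646} - 1386750}{-40088 + 438} = \frac{-1386750 + \sqrt{7646}}{-39650} = \left(-1386750 + \sqrt{7646}\right) \left(- \frac{1}{39650}\right) = \frac{27735}{793} - \frac{\sqrt{7646}}{39650}$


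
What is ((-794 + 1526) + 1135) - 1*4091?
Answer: -2224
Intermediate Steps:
((-794 + 1526) + 1135) - 1*4091 = (732 + 1135) - 4091 = 1867 - 4091 = -2224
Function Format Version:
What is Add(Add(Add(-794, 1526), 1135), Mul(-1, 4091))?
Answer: -2224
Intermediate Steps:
Add(Add(Add(-794, 1526), 1135), Mul(-1, 4091)) = Add(Add(732, 1135), -4091) = Add(1867, -4091) = -2224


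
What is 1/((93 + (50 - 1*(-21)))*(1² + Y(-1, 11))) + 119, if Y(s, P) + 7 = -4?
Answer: 195159/1640 ≈ 119.00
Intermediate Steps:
Y(s, P) = -11 (Y(s, P) = -7 - 4 = -11)
1/((93 + (50 - 1*(-21)))*(1² + Y(-1, 11))) + 119 = 1/((93 + (50 - 1*(-21)))*(1² - 11)) + 119 = 1/((93 + (50 + 21))*(1 - 11)) + 119 = 1/((93 + 71)*(-10)) + 119 = -⅒/164 + 119 = (1/164)*(-⅒) + 119 = -1/1640 + 119 = 195159/1640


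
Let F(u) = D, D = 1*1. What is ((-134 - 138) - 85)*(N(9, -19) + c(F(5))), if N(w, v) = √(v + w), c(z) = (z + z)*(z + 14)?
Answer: -10710 - 357*I*√10 ≈ -10710.0 - 1128.9*I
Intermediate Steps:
D = 1
F(u) = 1
c(z) = 2*z*(14 + z) (c(z) = (2*z)*(14 + z) = 2*z*(14 + z))
((-134 - 138) - 85)*(N(9, -19) + c(F(5))) = ((-134 - 138) - 85)*(√(-19 + 9) + 2*1*(14 + 1)) = (-272 - 85)*(√(-10) + 2*1*15) = -357*(I*√10 + 30) = -357*(30 + I*√10) = -10710 - 357*I*√10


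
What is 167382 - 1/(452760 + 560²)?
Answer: 128274869519/766360 ≈ 1.6738e+5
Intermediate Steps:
167382 - 1/(452760 + 560²) = 167382 - 1/(452760 + 313600) = 167382 - 1/766360 = 128274869519/766360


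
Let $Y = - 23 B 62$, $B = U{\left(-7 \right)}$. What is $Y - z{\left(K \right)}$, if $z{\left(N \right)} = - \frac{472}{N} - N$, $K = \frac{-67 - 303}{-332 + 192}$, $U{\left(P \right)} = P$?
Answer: $\frac{5264557}{518} \approx 10163.0$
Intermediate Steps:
$B = -7$
$Y = 9982$ ($Y = \left(-23\right) \left(-7\right) 62 = 161 \cdot 62 = 9982$)
$K = \frac{37}{14}$ ($K = - \frac{370}{-140} = \left(-370\right) \left(- \frac{1}{140}\right) = \frac{37}{14} \approx 2.6429$)
$z{\left(N \right)} = - N - \frac{472}{N}$
$Y - z{\left(K \right)} = 9982 - \left(\left(-1\right) \frac{37}{14} - \frac{472}{\frac{37}{14}}\right) = 9982 - \left(- \frac{37}{14} - \frac{6608}{37}\right) = 9982 - - \frac{93881}{518} = 9982 + \frac{93881}{518} = \frac{5264557}{518}$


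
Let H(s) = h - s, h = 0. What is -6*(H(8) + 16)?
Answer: -48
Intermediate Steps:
H(s) = -s (H(s) = 0 - s = -s)
-6*(H(8) + 16) = -6*(-1*8 + 16) = -6*(-8 + 16) = -6*8 = -48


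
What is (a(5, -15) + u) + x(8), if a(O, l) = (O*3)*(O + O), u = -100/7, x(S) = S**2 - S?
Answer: 1342/7 ≈ 191.71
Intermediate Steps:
u = -100/7 (u = -100*1/7 = -100/7 ≈ -14.286)
a(O, l) = 6*O**2 (a(O, l) = (3*O)*(2*O) = 6*O**2)
(a(5, -15) + u) + x(8) = (6*5**2 - 100/7) + 8*(-1 + 8) = (6*25 - 100/7) + 8*7 = (150 - 100/7) + 56 = 950/7 + 56 = 1342/7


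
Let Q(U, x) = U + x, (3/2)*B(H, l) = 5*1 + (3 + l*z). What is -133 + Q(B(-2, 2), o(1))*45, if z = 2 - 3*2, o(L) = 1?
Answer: -88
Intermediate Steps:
z = -4 (z = 2 - 6 = -4)
B(H, l) = 16/3 - 8*l/3 (B(H, l) = 2*(5*1 + (3 + l*(-4)))/3 = 2*(5 + (3 - 4*l))/3 = 2*(8 - 4*l)/3 = 16/3 - 8*l/3)
-133 + Q(B(-2, 2), o(1))*45 = -133 + ((16/3 - 8/3*2) + 1)*45 = -133 + ((16/3 - 16/3) + 1)*45 = -133 + (0 + 1)*45 = -133 + 1*45 = -133 + 45 = -88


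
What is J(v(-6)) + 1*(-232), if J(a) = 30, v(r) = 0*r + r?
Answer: -202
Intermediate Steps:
v(r) = r (v(r) = 0 + r = r)
J(v(-6)) + 1*(-232) = 30 + 1*(-232) = 30 - 232 = -202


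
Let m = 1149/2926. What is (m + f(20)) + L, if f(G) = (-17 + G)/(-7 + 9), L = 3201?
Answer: 4685832/1463 ≈ 3202.9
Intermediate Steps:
f(G) = -17/2 + G/2 (f(G) = (-17 + G)/2 = (-17 + G)*(1/2) = -17/2 + G/2)
m = 1149/2926 (m = 1149*(1/2926) = 1149/2926 ≈ 0.39269)
(m + f(20)) + L = (1149/2926 + (-17/2 + (1/2)*20)) + 3201 = (1149/2926 + (-17/2 + 10)) + 3201 = (1149/2926 + 3/2) + 3201 = 2769/1463 + 3201 = 4685832/1463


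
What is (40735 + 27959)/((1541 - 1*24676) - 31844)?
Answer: -68694/54979 ≈ -1.2495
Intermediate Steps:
(40735 + 27959)/((1541 - 1*24676) - 31844) = 68694/((1541 - 24676) - 31844) = 68694/(-23135 - 31844) = 68694/(-54979) = 68694*(-1/54979) = -68694/54979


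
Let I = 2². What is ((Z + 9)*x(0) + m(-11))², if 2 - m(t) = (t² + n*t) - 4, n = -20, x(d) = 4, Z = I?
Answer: 80089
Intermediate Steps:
I = 4
Z = 4
m(t) = 6 - t² + 20*t (m(t) = 2 - ((t² - 20*t) - 4) = 2 - (-4 + t² - 20*t) = 2 + (4 - t² + 20*t) = 6 - t² + 20*t)
((Z + 9)*x(0) + m(-11))² = ((4 + 9)*4 + (6 - 1*(-11)² + 20*(-11)))² = (13*4 + (6 - 1*121 - 220))² = (52 + (6 - 121 - 220))² = (52 - 335)² = (-283)² = 80089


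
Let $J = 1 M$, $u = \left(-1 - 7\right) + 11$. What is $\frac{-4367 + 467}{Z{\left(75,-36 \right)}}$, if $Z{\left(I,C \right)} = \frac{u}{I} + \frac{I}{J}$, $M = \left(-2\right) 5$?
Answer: $\frac{195000}{373} \approx 522.79$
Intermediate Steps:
$M = -10$
$u = 3$ ($u = -8 + 11 = 3$)
$J = -10$ ($J = 1 \left(-10\right) = -10$)
$Z{\left(I,C \right)} = \frac{3}{I} - \frac{I}{10}$ ($Z{\left(I,C \right)} = \frac{3}{I} + \frac{I}{-10} = \frac{3}{I} + I \left(- \frac{1}{10}\right) = \frac{3}{I} - \frac{I}{10}$)
$\frac{-4367 + 467}{Z{\left(75,-36 \right)}} = \frac{-4367 + 467}{\frac{3}{75} - \frac{15}{2}} = - \frac{3900}{3 \cdot \frac{1}{75} - \frac{15}{2}} = - \frac{3900}{\frac{1}{25} - \frac{15}{2}} = - \frac{3900}{- \frac{373}{50}} = \left(-3900\right) \left(- \frac{50}{373}\right) = \frac{195000}{373}$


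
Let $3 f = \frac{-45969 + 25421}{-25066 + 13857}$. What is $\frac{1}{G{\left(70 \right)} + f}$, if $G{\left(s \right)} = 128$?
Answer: $\frac{3057}{393164} \approx 0.0077754$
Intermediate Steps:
$f = \frac{1868}{3057}$ ($f = \frac{\left(-45969 + 25421\right) \frac{1}{-25066 + 13857}}{3} = \frac{\left(-20548\right) \frac{1}{-11209}}{3} = \frac{\left(-20548\right) \left(- \frac{1}{11209}\right)}{3} = \frac{1}{3} \cdot \frac{1868}{1019} = \frac{1868}{3057} \approx 0.61106$)
$\frac{1}{G{\left(70 \right)} + f} = \frac{1}{128 + \frac{1868}{3057}} = \frac{1}{\frac{393164}{3057}} = \frac{3057}{393164}$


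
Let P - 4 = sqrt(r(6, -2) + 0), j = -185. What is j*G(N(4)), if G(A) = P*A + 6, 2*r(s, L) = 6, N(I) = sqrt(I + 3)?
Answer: -1110 + 185*sqrt(7)*(-4 - sqrt(3)) ≈ -3915.6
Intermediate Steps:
N(I) = sqrt(3 + I)
r(s, L) = 3 (r(s, L) = (1/2)*6 = 3)
P = 4 + sqrt(3) (P = 4 + sqrt(3 + 0) = 4 + sqrt(3) ≈ 5.7320)
G(A) = 6 + A*(4 + sqrt(3)) (G(A) = (4 + sqrt(3))*A + 6 = A*(4 + sqrt(3)) + 6 = 6 + A*(4 + sqrt(3)))
j*G(N(4)) = -185*(6 + sqrt(3 + 4)*(4 + sqrt(3))) = -185*(6 + sqrt(7)*(4 + sqrt(3))) = -1110 - 185*sqrt(7)*(4 + sqrt(3))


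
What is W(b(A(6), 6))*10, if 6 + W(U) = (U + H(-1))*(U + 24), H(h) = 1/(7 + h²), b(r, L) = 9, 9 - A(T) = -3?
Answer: 11805/4 ≈ 2951.3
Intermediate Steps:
A(T) = 12 (A(T) = 9 - 1*(-3) = 9 + 3 = 12)
W(U) = -6 + (24 + U)*(⅛ + U) (W(U) = -6 + (U + 1/(7 + (-1)²))*(U + 24) = -6 + (U + 1/(7 + 1))*(24 + U) = -6 + (U + 1/8)*(24 + U) = -6 + (U + ⅛)*(24 + U) = -6 + (⅛ + U)*(24 + U) = -6 + (24 + U)*(⅛ + U))
W(b(A(6), 6))*10 = (-3 + 9² + (193/8)*9)*10 = (-3 + 81 + 1737/8)*10 = (2361/8)*10 = 11805/4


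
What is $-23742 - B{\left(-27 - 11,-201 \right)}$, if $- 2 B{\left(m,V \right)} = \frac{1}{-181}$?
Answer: $- \frac{8594605}{362} \approx -23742.0$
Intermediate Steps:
$B{\left(m,V \right)} = \frac{1}{362}$ ($B{\left(m,V \right)} = - \frac{1}{2 \left(-181\right)} = \left(- \frac{1}{2}\right) \left(- \frac{1}{181}\right) = \frac{1}{362}$)
$-23742 - B{\left(-27 - 11,-201 \right)} = -23742 - \frac{1}{362} = - \frac{8594605}{362}$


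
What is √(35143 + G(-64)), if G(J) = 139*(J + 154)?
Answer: √47653 ≈ 218.30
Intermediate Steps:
G(J) = 21406 + 139*J (G(J) = 139*(154 + J) = 21406 + 139*J)
√(35143 + G(-64)) = √(35143 + (21406 + 139*(-64))) = √(35143 + (21406 - 8896)) = √(35143 + 12510) = √47653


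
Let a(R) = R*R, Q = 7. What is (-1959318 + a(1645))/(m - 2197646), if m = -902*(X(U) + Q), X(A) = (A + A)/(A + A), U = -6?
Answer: -746707/2204862 ≈ -0.33866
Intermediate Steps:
X(A) = 1 (X(A) = (2*A)/((2*A)) = (2*A)*(1/(2*A)) = 1)
a(R) = R²
m = -7216 (m = -902*(1 + 7) = -902*8 = -7216)
(-1959318 + a(1645))/(m - 2197646) = (-1959318 + 1645²)/(-7216 - 2197646) = (-1959318 + 2706025)/(-2204862) = 746707*(-1/2204862) = -746707/2204862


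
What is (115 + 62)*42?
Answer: 7434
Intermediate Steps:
(115 + 62)*42 = 177*42 = 7434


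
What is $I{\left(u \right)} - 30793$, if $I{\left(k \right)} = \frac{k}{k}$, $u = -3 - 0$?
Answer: $-30792$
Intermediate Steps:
$u = -3$ ($u = -3 + 0 = -3$)
$I{\left(k \right)} = 1$
$I{\left(u \right)} - 30793 = 1 - 30793 = -30792$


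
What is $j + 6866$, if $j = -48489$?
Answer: $-41623$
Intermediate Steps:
$j + 6866 = -48489 + 6866 = -41623$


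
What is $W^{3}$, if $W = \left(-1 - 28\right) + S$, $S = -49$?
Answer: $-474552$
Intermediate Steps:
$W = -78$ ($W = \left(-1 - 28\right) - 49 = -29 - 49 = -78$)
$W^{3} = \left(-78\right)^{3} = -474552$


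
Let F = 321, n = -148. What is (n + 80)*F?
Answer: -21828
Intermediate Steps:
(n + 80)*F = (-148 + 80)*321 = -68*321 = -21828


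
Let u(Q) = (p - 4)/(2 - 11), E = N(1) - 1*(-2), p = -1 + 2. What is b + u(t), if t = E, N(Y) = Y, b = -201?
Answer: -602/3 ≈ -200.67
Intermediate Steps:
p = 1
E = 3 (E = 1 - 1*(-2) = 1 + 2 = 3)
t = 3
u(Q) = ⅓ (u(Q) = (1 - 4)/(2 - 11) = -3/(-9) = -3*(-⅑) = ⅓)
b + u(t) = -201 + ⅓ = -602/3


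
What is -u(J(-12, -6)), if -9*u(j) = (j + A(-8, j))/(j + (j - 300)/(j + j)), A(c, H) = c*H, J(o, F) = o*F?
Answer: -672/845 ≈ -0.79527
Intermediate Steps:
J(o, F) = F*o
A(c, H) = H*c
u(j) = 7*j/(9*(j + (-300 + j)/(2*j))) (u(j) = -(j + j*(-8))/(9*(j + (j - 300)/(j + j))) = -(j - 8*j)/(9*(j + (-300 + j)/((2*j)))) = -(-7*j)/(9*(j + (-300 + j)*(1/(2*j)))) = -(-7*j)/(9*(j + (-300 + j)/(2*j))) = -(-7)*j/(9*(j + (-300 + j)/(2*j))) = 7*j/(9*(j + (-300 + j)/(2*j))))
-u(J(-12, -6)) = -14*(-6*(-12))²/(9*(-300 - 6*(-12) + 2*(-6*(-12))²)) = -14*72²/(9*(-300 + 72 + 2*72²)) = -14*5184/(9*(-300 + 72 + 2*5184)) = -14*5184/(9*(-300 + 72 + 10368)) = -14*5184/(9*10140) = -1*672/845 = -672/845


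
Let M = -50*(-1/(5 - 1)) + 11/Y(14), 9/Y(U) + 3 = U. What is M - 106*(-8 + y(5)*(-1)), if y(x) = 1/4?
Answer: 8104/9 ≈ 900.44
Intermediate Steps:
y(x) = 1/4
Y(U) = 9/(-3 + U)
M = 467/18 (M = -50*(-1/(5 - 1)) + 11/((9/(-3 + 14))) = -50/(4*(-1)) + 11/((9/11)) = -50/(-4) + 11/((9*(1/11))) = -50*(-1/4) + 11/(9/11) = 25/2 + 11*(11/9) = 25/2 + 121/9 = 467/18 ≈ 25.944)
M - 106*(-8 + y(5)*(-1)) = 467/18 - 106*(-8 + (1/4)*(-1)) = 467/18 - 106*(-8 - 1/4) = 467/18 - 106*(-33/4) = 467/18 + 1749/2 = 8104/9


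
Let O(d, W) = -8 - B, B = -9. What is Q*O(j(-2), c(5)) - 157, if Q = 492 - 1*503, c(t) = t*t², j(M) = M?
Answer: -168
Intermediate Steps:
c(t) = t³
Q = -11 (Q = 492 - 503 = -11)
O(d, W) = 1 (O(d, W) = -8 - 1*(-9) = -8 + 9 = 1)
Q*O(j(-2), c(5)) - 157 = -11*1 - 157 = -11 - 157 = -168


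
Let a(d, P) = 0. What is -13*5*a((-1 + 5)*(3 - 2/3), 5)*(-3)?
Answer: 0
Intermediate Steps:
-13*5*a((-1 + 5)*(3 - 2/3), 5)*(-3) = -13*5*0*(-3) = -0*(-3) = -13*0 = 0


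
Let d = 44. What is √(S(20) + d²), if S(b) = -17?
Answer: √1919 ≈ 43.806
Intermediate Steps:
√(S(20) + d²) = √(-17 + 44²) = √(-17 + 1936) = √1919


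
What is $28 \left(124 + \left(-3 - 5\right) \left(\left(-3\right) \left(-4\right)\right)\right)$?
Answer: $784$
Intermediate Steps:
$28 \left(124 + \left(-3 - 5\right) \left(\left(-3\right) \left(-4\right)\right)\right) = 28 \left(124 + \left(-3 - 5\right) 12\right) = 28 \left(124 - 96\right) = 28 \cdot 28 = 784$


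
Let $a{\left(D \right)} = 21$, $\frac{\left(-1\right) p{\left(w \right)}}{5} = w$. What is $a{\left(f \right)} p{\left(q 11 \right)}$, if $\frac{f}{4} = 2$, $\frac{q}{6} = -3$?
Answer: $20790$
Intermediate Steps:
$q = -18$ ($q = 6 \left(-3\right) = -18$)
$f = 8$ ($f = 4 \cdot 2 = 8$)
$p{\left(w \right)} = - 5 w$
$a{\left(f \right)} p{\left(q 11 \right)} = 21 \left(- 5 \left(\left(-18\right) 11\right)\right) = 21 \left(\left(-5\right) \left(-198\right)\right) = 21 \cdot 990 = 20790$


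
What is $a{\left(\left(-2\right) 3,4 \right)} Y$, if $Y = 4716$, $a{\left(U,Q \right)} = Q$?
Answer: $18864$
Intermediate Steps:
$a{\left(\left(-2\right) 3,4 \right)} Y = 4 \cdot 4716 = 18864$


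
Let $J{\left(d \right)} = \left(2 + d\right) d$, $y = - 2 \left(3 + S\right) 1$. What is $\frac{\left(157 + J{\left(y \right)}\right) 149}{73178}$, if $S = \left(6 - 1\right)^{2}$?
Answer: $\frac{473969}{73178} \approx 6.4769$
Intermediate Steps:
$S = 25$ ($S = 5^{2} = 25$)
$y = -56$ ($y = - 2 \left(3 + 25\right) 1 = - 2 \cdot 28 \cdot 1 = \left(-2\right) 28 = -56$)
$J{\left(d \right)} = d \left(2 + d\right)$
$\frac{\left(157 + J{\left(y \right)}\right) 149}{73178} = \frac{\left(157 - 56 \left(2 - 56\right)\right) 149}{73178} = \left(157 - -3024\right) 149 \cdot \frac{1}{73178} = \left(157 + 3024\right) 149 \cdot \frac{1}{73178} = 3181 \cdot 149 \cdot \frac{1}{73178} = 473969 \cdot \frac{1}{73178} = \frac{473969}{73178}$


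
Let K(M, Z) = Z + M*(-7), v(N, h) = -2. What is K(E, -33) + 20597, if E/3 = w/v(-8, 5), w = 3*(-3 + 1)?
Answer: 20501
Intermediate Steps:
w = -6 (w = 3*(-2) = -6)
E = 9 (E = 3*(-6/(-2)) = 3*(-6*(-½)) = 3*3 = 9)
K(M, Z) = Z - 7*M
K(E, -33) + 20597 = (-33 - 7*9) + 20597 = (-33 - 63) + 20597 = -96 + 20597 = 20501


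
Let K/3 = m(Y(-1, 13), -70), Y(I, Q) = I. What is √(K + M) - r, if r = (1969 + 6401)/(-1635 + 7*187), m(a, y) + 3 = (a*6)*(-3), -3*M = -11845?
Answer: 4185/163 + 2*√8985/3 ≈ 88.868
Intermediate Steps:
M = 11845/3 (M = -⅓*(-11845) = 11845/3 ≈ 3948.3)
m(a, y) = -3 - 18*a (m(a, y) = -3 + (a*6)*(-3) = -3 + (6*a)*(-3) = -3 - 18*a)
K = 45 (K = 3*(-3 - 18*(-1)) = 3*(-3 + 18) = 3*15 = 45)
r = -4185/163 (r = 8370/(-1635 + 1309) = 8370/(-326) = 8370*(-1/326) = -4185/163 ≈ -25.675)
√(K + M) - r = √(45 + 11845/3) - 1*(-4185/163) = √(11980/3) + 4185/163 = 2*√8985/3 + 4185/163 = 4185/163 + 2*√8985/3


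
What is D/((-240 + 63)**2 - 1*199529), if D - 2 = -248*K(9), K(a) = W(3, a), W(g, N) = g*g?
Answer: 223/16820 ≈ 0.013258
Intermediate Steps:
W(g, N) = g**2
K(a) = 9 (K(a) = 3**2 = 9)
D = -2230 (D = 2 - 248*9 = 2 - 2232 = -2230)
D/((-240 + 63)**2 - 1*199529) = -2230/((-240 + 63)**2 - 1*199529) = -2230/((-177)**2 - 199529) = -2230/(31329 - 199529) = -2230/(-168200) = -2230*(-1/168200) = 223/16820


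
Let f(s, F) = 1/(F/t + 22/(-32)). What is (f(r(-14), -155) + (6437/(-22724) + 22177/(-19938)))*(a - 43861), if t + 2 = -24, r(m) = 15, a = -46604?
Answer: 9037219722488005/82836501644 ≈ 1.0910e+5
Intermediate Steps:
t = -26 (t = -2 - 24 = -26)
f(s, F) = 1/(-11/16 - F/26) (f(s, F) = 1/(F/(-26) + 22/(-32)) = 1/(F*(-1/26) + 22*(-1/32)) = 1/(-F/26 - 11/16) = 1/(-11/16 - F/26))
(f(r(-14), -155) + (6437/(-22724) + 22177/(-19938)))*(a - 43861) = (-208/(143 + 8*(-155)) + (6437/(-22724) + 22177/(-19938)))*(-46604 - 43861) = (-208/(143 - 1240) + (6437*(-1/22724) + 22177*(-1/19938)))*(-90465) = (-208/(-1097) + (-6437/22724 - 22177/19938))*(-90465) = (-208*(-1/1097) - 316145527/226535556)*(-90465) = (208/1097 - 316145527/226535556)*(-90465) = -299692247471/248509504932*(-90465) = 9037219722488005/82836501644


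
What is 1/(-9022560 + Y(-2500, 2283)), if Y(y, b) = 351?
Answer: -1/9022209 ≈ -1.1084e-7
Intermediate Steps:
1/(-9022560 + Y(-2500, 2283)) = 1/(-9022560 + 351) = 1/(-9022209) = -1/9022209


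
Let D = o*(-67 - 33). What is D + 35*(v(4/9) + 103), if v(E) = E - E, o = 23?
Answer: 1305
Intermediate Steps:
v(E) = 0
D = -2300 (D = 23*(-67 - 33) = 23*(-100) = -2300)
D + 35*(v(4/9) + 103) = -2300 + 35*(0 + 103) = -2300 + 35*103 = -2300 + 3605 = 1305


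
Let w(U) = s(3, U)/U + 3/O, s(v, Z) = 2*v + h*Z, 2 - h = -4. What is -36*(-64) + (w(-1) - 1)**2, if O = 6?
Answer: 9217/4 ≈ 2304.3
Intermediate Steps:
h = 6 (h = 2 - 1*(-4) = 2 + 4 = 6)
s(v, Z) = 2*v + 6*Z
w(U) = 1/2 + (6 + 6*U)/U (w(U) = (2*3 + 6*U)/U + 3/6 = (6 + 6*U)/U + 3*(1/6) = (6 + 6*U)/U + 1/2 = 1/2 + (6 + 6*U)/U)
-36*(-64) + (w(-1) - 1)**2 = -36*(-64) + ((13/2 + 6/(-1)) - 1)**2 = 2304 + ((13/2 + 6*(-1)) - 1)**2 = 2304 + ((13/2 - 6) - 1)**2 = 2304 + (1/2 - 1)**2 = 2304 + (-1/2)**2 = 2304 + 1/4 = 9217/4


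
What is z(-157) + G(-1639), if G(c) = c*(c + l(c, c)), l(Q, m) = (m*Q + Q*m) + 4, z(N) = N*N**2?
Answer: -8806950366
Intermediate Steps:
z(N) = N**3
l(Q, m) = 4 + 2*Q*m (l(Q, m) = (Q*m + Q*m) + 4 = 2*Q*m + 4 = 4 + 2*Q*m)
G(c) = c*(4 + c + 2*c**2) (G(c) = c*(c + (4 + 2*c*c)) = c*(c + (4 + 2*c**2)) = c*(4 + c + 2*c**2))
z(-157) + G(-1639) = (-157)**3 - 1639*(4 - 1639 + 2*(-1639)**2) = -3869893 - 1639*(4 - 1639 + 2*2686321) = -3869893 - 1639*(4 - 1639 + 5372642) = -3869893 - 1639*5371007 = -3869893 - 8803080473 = -8806950366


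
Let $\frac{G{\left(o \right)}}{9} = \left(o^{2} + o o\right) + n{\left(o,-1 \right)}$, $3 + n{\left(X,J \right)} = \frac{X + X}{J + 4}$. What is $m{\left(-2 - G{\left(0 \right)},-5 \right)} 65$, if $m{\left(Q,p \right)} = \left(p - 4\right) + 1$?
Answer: $-520$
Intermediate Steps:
$n{\left(X,J \right)} = -3 + \frac{2 X}{4 + J}$ ($n{\left(X,J \right)} = -3 + \frac{X + X}{J + 4} = -3 + \frac{2 X}{4 + J}$)
$G{\left(o \right)} = -27 + 6 o + 18 o^{2}$ ($G{\left(o \right)} = 9 \left(\left(o^{2} + o o\right) + \frac{-12 - -3 + 2 o}{4 - 1}\right) = 9 \left(\left(o^{2} + o^{2}\right) + \frac{-12 + 3 + 2 o}{3}\right) = 9 \left(2 o^{2} + \frac{-9 + 2 o}{3}\right) = 9 \left(2 o^{2} + \left(-3 + \frac{2 o}{3}\right)\right) = 9 \left(-3 + 2 o^{2} + \frac{2 o}{3}\right) = -27 + 6 o + 18 o^{2}$)
$m{\left(Q,p \right)} = -3 + p$ ($m{\left(Q,p \right)} = \left(-4 + p\right) + 1 = -3 + p$)
$m{\left(-2 - G{\left(0 \right)},-5 \right)} 65 = \left(-3 - 5\right) 65 = \left(-8\right) 65 = -520$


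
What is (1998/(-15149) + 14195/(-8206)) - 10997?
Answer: -1367298131561/124312694 ≈ -10999.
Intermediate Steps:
(1998/(-15149) + 14195/(-8206)) - 10997 = (1998*(-1/15149) + 14195*(-1/8206)) - 10997 = (-1998/15149 - 14195/8206) - 10997 = -231435643/124312694 - 10997 = -1367298131561/124312694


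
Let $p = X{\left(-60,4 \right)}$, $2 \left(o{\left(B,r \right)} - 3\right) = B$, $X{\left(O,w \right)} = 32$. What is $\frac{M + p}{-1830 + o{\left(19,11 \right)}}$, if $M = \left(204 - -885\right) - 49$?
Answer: $- \frac{2144}{3635} \approx -0.58982$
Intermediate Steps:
$o{\left(B,r \right)} = 3 + \frac{B}{2}$
$p = 32$
$M = 1040$ ($M = \left(204 + 885\right) - 49 = 1089 - 49 = 1040$)
$\frac{M + p}{-1830 + o{\left(19,11 \right)}} = \frac{1040 + 32}{-1830 + \left(3 + \frac{1}{2} \cdot 19\right)} = \frac{1072}{-1830 + \left(3 + \frac{19}{2}\right)} = \frac{1072}{-1830 + \frac{25}{2}} = \frac{1072}{- \frac{3635}{2}} = 1072 \left(- \frac{2}{3635}\right) = - \frac{2144}{3635}$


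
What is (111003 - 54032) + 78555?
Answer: 135526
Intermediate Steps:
(111003 - 54032) + 78555 = 56971 + 78555 = 135526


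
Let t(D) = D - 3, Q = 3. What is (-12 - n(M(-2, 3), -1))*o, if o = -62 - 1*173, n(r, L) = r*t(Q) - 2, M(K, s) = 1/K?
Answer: 2350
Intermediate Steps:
t(D) = -3 + D
n(r, L) = -2 (n(r, L) = r*(-3 + 3) - 2 = r*0 - 2 = 0 - 2 = -2)
o = -235 (o = -62 - 173 = -235)
(-12 - n(M(-2, 3), -1))*o = (-12 - 1*(-2))*(-235) = (-12 + 2)*(-235) = -10*(-235) = 2350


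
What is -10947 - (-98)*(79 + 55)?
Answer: 2185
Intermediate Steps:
-10947 - (-98)*(79 + 55) = -10947 - (-98)*134 = -10947 - 1*(-13132) = -10947 + 13132 = 2185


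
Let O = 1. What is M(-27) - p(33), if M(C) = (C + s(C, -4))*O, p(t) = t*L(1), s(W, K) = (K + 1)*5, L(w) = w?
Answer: -75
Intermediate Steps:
s(W, K) = 5 + 5*K (s(W, K) = (1 + K)*5 = 5 + 5*K)
p(t) = t (p(t) = t*1 = t)
M(C) = -15 + C (M(C) = (C + (5 + 5*(-4)))*1 = (C + (5 - 20))*1 = (C - 15)*1 = (-15 + C)*1 = -15 + C)
M(-27) - p(33) = (-15 - 27) - 1*33 = -42 - 33 = -75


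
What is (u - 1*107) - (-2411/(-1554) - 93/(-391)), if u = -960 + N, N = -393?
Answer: -888203663/607614 ≈ -1461.8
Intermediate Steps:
u = -1353 (u = -960 - 393 = -1353)
(u - 1*107) - (-2411/(-1554) - 93/(-391)) = (-1353 - 1*107) - (-2411/(-1554) - 93/(-391)) = (-1353 - 107) - (-2411*(-1/1554) - 93*(-1/391)) = -1460 - (2411/1554 + 93/391) = -1460 - 1*1087223/607614 = -1460 - 1087223/607614 = -888203663/607614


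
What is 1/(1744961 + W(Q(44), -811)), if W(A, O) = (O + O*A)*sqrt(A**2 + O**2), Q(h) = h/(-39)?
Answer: 4036864320801/7027721272606733336 - 6167655*sqrt(1000395577)/7027721272606733336 ≈ 5.4666e-7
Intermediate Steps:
Q(h) = -h/39 (Q(h) = h*(-1/39) = -h/39)
W(A, O) = sqrt(A**2 + O**2)*(O + A*O) (W(A, O) = (O + A*O)*sqrt(A**2 + O**2) = sqrt(A**2 + O**2)*(O + A*O))
1/(1744961 + W(Q(44), -811)) = 1/(1744961 - 811*sqrt((-1/39*44)**2 + (-811)**2)*(1 - 1/39*44)) = 1/(1744961 - 811*sqrt((-44/39)**2 + 657721)*(1 - 44/39)) = 1/(1744961 - 811*sqrt(1936/1521 + 657721)*(-5/39)) = 1/(1744961 - 811*sqrt(1000395577/1521)*(-5/39)) = 1/(1744961 - 811*sqrt(1000395577)/39*(-5/39)) = 1/(1744961 + 4055*sqrt(1000395577)/1521)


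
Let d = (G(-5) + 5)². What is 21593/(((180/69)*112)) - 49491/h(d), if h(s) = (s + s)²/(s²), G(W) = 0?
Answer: -82648241/6720 ≈ -12299.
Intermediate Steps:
d = 25 (d = (0 + 5)² = 5² = 25)
h(s) = 4 (h(s) = (2*s)²/s² = (4*s²)/s² = 4)
21593/(((180/69)*112)) - 49491/h(d) = 21593/(((180/69)*112)) - 49491/4 = 21593/(((180*(1/69))*112)) - 49491*¼ = 21593/(((60/23)*112)) - 49491/4 = 21593/(6720/23) - 49491/4 = 21593*(23/6720) - 49491/4 = 496639/6720 - 49491/4 = -82648241/6720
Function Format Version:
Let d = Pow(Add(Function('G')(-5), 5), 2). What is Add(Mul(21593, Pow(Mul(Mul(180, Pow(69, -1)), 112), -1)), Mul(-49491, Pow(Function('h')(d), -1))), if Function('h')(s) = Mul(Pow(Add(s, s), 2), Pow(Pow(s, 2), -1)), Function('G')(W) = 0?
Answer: Rational(-82648241, 6720) ≈ -12299.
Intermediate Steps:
d = 25 (d = Pow(Add(0, 5), 2) = Pow(5, 2) = 25)
Function('h')(s) = 4 (Function('h')(s) = Mul(Pow(Mul(2, s), 2), Pow(s, -2)) = Mul(Mul(4, Pow(s, 2)), Pow(s, -2)) = 4)
Add(Mul(21593, Pow(Mul(Mul(180, Pow(69, -1)), 112), -1)), Mul(-49491, Pow(Function('h')(d), -1))) = Add(Mul(21593, Pow(Mul(Mul(180, Pow(69, -1)), 112), -1)), Mul(-49491, Pow(4, -1))) = Add(Mul(21593, Pow(Mul(Mul(180, Rational(1, 69)), 112), -1)), Mul(-49491, Rational(1, 4))) = Add(Mul(21593, Pow(Mul(Rational(60, 23), 112), -1)), Rational(-49491, 4)) = Add(Mul(21593, Pow(Rational(6720, 23), -1)), Rational(-49491, 4)) = Add(Mul(21593, Rational(23, 6720)), Rational(-49491, 4)) = Add(Rational(496639, 6720), Rational(-49491, 4)) = Rational(-82648241, 6720)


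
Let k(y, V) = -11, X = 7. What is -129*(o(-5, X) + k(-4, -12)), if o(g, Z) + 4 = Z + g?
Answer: 1677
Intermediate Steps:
o(g, Z) = -4 + Z + g (o(g, Z) = -4 + (Z + g) = -4 + Z + g)
-129*(o(-5, X) + k(-4, -12)) = -129*((-4 + 7 - 5) - 11) = -129*(-2 - 11) = -129*(-13) = 1677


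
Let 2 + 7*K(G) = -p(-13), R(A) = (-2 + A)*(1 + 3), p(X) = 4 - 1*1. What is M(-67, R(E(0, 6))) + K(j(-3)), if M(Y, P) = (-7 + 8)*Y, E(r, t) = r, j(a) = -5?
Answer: -474/7 ≈ -67.714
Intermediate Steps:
p(X) = 3 (p(X) = 4 - 1 = 3)
R(A) = -8 + 4*A (R(A) = (-2 + A)*4 = -8 + 4*A)
M(Y, P) = Y (M(Y, P) = 1*Y = Y)
K(G) = -5/7 (K(G) = -2/7 + (-1*3)/7 = -2/7 + (1/7)*(-3) = -2/7 - 3/7 = -5/7)
M(-67, R(E(0, 6))) + K(j(-3)) = -67 - 5/7 = -474/7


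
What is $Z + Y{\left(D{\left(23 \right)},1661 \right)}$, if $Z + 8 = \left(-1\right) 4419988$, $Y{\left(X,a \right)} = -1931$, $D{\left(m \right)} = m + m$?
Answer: $-4421927$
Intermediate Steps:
$D{\left(m \right)} = 2 m$
$Z = -4419996$ ($Z = -8 - 4419988 = -4419996$)
$Z + Y{\left(D{\left(23 \right)},1661 \right)} = -4419996 - 1931 = -4421927$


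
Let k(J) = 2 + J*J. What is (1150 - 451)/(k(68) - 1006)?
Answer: 699/3620 ≈ 0.19309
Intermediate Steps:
k(J) = 2 + J**2
(1150 - 451)/(k(68) - 1006) = (1150 - 451)/((2 + 68**2) - 1006) = 699/((2 + 4624) - 1006) = 699/(4626 - 1006) = 699/3620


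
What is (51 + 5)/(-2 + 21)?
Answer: 56/19 ≈ 2.9474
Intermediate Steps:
(51 + 5)/(-2 + 21) = 56/19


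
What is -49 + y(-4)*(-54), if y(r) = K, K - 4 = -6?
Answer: 59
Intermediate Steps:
K = -2 (K = 4 - 6 = -2)
y(r) = -2
-49 + y(-4)*(-54) = -49 - 2*(-54) = -49 + 108 = 59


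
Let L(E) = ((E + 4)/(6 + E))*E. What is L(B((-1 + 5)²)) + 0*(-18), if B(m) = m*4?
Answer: 2176/35 ≈ 62.171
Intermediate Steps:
B(m) = 4*m
L(E) = E*(4 + E)/(6 + E) (L(E) = ((4 + E)/(6 + E))*E = E*(4 + E)/(6 + E))
L(B((-1 + 5)²)) + 0*(-18) = (4*(-1 + 5)²)*(4 + 4*(-1 + 5)²)/(6 + 4*(-1 + 5)²) + 0*(-18) = (4*4²)*(4 + 4*4²)/(6 + 4*4²) + 0 = (4*16)*(4 + 4*16)/(6 + 4*16) + 0 = 64*(4 + 64)/(6 + 64) + 0 = 64*68/70 + 0 = 64*(1/70)*68 + 0 = 2176/35 + 0 = 2176/35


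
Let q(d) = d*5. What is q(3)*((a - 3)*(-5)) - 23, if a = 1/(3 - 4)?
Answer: 277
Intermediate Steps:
a = -1 (a = 1/(-1) = -1)
q(d) = 5*d
q(3)*((a - 3)*(-5)) - 23 = (5*3)*((-1 - 3)*(-5)) - 23 = 15*(-4*(-5)) - 23 = 15*20 - 23 = 300 - 23 = 277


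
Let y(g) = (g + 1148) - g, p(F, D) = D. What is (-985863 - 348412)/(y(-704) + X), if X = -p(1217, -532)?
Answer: -266855/336 ≈ -794.21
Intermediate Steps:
y(g) = 1148 (y(g) = (1148 + g) - g = 1148)
X = 532 (X = -1*(-532) = 532)
(-985863 - 348412)/(y(-704) + X) = (-985863 - 348412)/(1148 + 532) = -1334275/1680 = -1334275*1/1680 = -266855/336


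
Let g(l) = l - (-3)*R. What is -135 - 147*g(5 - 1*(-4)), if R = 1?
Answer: -1899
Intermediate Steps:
g(l) = 3 + l (g(l) = l - (-3) = l - 1*(-3) = l + 3 = 3 + l)
-135 - 147*g(5 - 1*(-4)) = -135 - 147*(3 + (5 - 1*(-4))) = -135 - 147*(3 + (5 + 4)) = -135 - 147*(3 + 9) = -135 - 147*12 = -135 - 1764 = -1899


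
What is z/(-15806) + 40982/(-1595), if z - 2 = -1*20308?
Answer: -307686711/12605285 ≈ -24.409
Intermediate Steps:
z = -20306 (z = 2 - 1*20308 = 2 - 20308 = -20306)
z/(-15806) + 40982/(-1595) = -20306/(-15806) + 40982/(-1595) = -20306*(-1/15806) + 40982*(-1/1595) = 10153/7903 - 40982/1595 = -307686711/12605285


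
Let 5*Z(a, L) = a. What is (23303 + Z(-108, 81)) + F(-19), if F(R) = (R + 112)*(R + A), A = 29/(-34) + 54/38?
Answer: 69662167/3230 ≈ 21567.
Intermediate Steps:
A = 367/646 (A = 29*(-1/34) + 54*(1/38) = -29/34 + 27/19 = 367/646 ≈ 0.56811)
Z(a, L) = a/5
F(R) = (112 + R)*(367/646 + R) (F(R) = (R + 112)*(R + 367/646) = (112 + R)*(367/646 + R))
(23303 + Z(-108, 81)) + F(-19) = (23303 + (1/5)*(-108)) + (20552/323 + (-19)**2 + (72719/646)*(-19)) = (23303 - 108/5) + (20552/323 + 361 - 72719/34) = 116407/5 - 1107351/646 = 69662167/3230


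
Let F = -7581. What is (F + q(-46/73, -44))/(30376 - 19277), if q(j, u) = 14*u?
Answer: -8197/11099 ≈ -0.73853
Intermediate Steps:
(F + q(-46/73, -44))/(30376 - 19277) = (-7581 + 14*(-44))/(30376 - 19277) = (-7581 - 616)/11099 = -8197*1/11099 = -8197/11099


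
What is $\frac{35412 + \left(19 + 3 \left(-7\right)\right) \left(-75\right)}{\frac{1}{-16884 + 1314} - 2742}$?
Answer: $- \frac{553700340}{42692941} \approx -12.969$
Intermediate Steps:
$\frac{35412 + \left(19 + 3 \left(-7\right)\right) \left(-75\right)}{\frac{1}{-16884 + 1314} - 2742} = \frac{35412 + \left(19 - 21\right) \left(-75\right)}{\frac{1}{-15570} - 2742} = \frac{35412 - -150}{- \frac{1}{15570} - 2742} = \frac{35412 + 150}{- \frac{42692941}{15570}} = 35562 \left(- \frac{15570}{42692941}\right) = - \frac{553700340}{42692941}$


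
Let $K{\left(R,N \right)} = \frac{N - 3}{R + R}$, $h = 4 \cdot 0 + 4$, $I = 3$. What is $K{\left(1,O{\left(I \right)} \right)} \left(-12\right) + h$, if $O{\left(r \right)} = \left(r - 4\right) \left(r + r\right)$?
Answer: $58$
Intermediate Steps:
$O{\left(r \right)} = 2 r \left(-4 + r\right)$ ($O{\left(r \right)} = \left(-4 + r\right) 2 r = 2 r \left(-4 + r\right)$)
$h = 4$ ($h = 0 + 4 = 4$)
$K{\left(R,N \right)} = \frac{-3 + N}{2 R}$
$K{\left(1,O{\left(I \right)} \right)} \left(-12\right) + h = \frac{-3 + 2 \cdot 3 \left(-4 + 3\right)}{2 \cdot 1} \left(-12\right) + 4 = \frac{1}{2} \cdot 1 \left(-3 + 2 \cdot 3 \left(-1\right)\right) \left(-12\right) + 4 = \frac{1}{2} \cdot 1 \left(-3 - 6\right) \left(-12\right) + 4 = \frac{1}{2} \cdot 1 \left(-9\right) \left(-12\right) + 4 = \left(- \frac{9}{2}\right) \left(-12\right) + 4 = 54 + 4 = 58$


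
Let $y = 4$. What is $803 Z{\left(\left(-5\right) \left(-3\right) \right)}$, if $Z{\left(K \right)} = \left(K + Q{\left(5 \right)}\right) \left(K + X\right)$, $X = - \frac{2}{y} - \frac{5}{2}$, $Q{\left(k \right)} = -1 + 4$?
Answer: $173448$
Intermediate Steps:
$Q{\left(k \right)} = 3$
$X = -3$ ($X = - \frac{2}{4} - \frac{5}{2} = \left(-2\right) \frac{1}{4} - \frac{5}{2} = - \frac{1}{2} - \frac{5}{2} = -3$)
$Z{\left(K \right)} = \left(-3 + K\right) \left(3 + K\right)$ ($Z{\left(K \right)} = \left(K + 3\right) \left(K - 3\right) = \left(3 + K\right) \left(-3 + K\right) = \left(-3 + K\right) \left(3 + K\right)$)
$803 Z{\left(\left(-5\right) \left(-3\right) \right)} = 803 \left(-9 + \left(\left(-5\right) \left(-3\right)\right)^{2}\right) = 803 \left(-9 + 15^{2}\right) = 803 \left(-9 + 225\right) = 803 \cdot 216 = 173448$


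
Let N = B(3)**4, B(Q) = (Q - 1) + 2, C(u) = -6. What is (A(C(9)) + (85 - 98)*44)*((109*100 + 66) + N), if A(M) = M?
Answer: -6486316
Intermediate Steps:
B(Q) = 1 + Q (B(Q) = (-1 + Q) + 2 = 1 + Q)
N = 256 (N = (1 + 3)**4 = 4**4 = 256)
(A(C(9)) + (85 - 98)*44)*((109*100 + 66) + N) = (-6 + (85 - 98)*44)*((109*100 + 66) + 256) = (-6 - 13*44)*((10900 + 66) + 256) = (-6 - 572)*(10966 + 256) = -578*11222 = -6486316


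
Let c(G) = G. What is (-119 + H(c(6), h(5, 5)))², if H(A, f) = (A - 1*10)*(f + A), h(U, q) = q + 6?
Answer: 34969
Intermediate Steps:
h(U, q) = 6 + q
H(A, f) = (-10 + A)*(A + f) (H(A, f) = (A - 10)*(A + f) = (-10 + A)*(A + f))
(-119 + H(c(6), h(5, 5)))² = (-119 + (6² - 10*6 - 10*(6 + 5) + 6*(6 + 5)))² = (-119 + (36 - 60 - 10*11 + 6*11))² = (-119 + (36 - 60 - 110 + 66))² = (-119 - 68)² = (-187)² = 34969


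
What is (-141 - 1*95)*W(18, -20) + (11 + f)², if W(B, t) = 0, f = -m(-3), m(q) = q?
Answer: 196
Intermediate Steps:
f = 3 (f = -1*(-3) = 3)
(-141 - 1*95)*W(18, -20) + (11 + f)² = (-141 - 1*95)*0 + (11 + 3)² = (-141 - 95)*0 + 14² = -236*0 + 196 = 0 + 196 = 196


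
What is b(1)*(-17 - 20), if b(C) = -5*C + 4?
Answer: 37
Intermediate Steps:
b(C) = 4 - 5*C
b(1)*(-17 - 20) = (4 - 5*1)*(-17 - 20) = (4 - 5)*(-37) = -1*(-37) = 37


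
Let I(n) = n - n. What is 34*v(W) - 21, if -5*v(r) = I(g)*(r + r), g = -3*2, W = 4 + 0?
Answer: -21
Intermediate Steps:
W = 4
g = -6
I(n) = 0
v(r) = 0 (v(r) = -0*(r + r) = -0*2*r = -1/5*0 = 0)
34*v(W) - 21 = 34*0 - 21 = 0 - 21 = -21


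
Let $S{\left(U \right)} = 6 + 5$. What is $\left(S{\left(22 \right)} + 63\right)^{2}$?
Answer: $5476$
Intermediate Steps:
$S{\left(U \right)} = 11$
$\left(S{\left(22 \right)} + 63\right)^{2} = \left(11 + 63\right)^{2} = 74^{2} = 5476$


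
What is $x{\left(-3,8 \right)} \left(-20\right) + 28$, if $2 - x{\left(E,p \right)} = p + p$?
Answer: $308$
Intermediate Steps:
$x{\left(E,p \right)} = 2 - 2 p$ ($x{\left(E,p \right)} = 2 - \left(p + p\right) = 2 - 2 p$)
$x{\left(-3,8 \right)} \left(-20\right) + 28 = \left(2 - 16\right) \left(-20\right) + 28 = \left(-14\right) \left(-20\right) + 28 = 280 + 28 = 308$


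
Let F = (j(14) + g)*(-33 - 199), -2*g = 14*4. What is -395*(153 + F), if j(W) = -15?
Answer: -4000955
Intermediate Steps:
g = -28 (g = -7*4 = -½*56 = -28)
F = 9976 (F = (-15 - 28)*(-33 - 199) = -43*(-232) = 9976)
-395*(153 + F) = -395*(153 + 9976) = -395*10129 = -4000955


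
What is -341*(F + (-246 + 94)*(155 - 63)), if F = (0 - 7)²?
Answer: 4751835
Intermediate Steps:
F = 49 (F = (-7)² = 49)
-341*(F + (-246 + 94)*(155 - 63)) = -341*(49 + (-246 + 94)*(155 - 63)) = -341*(49 - 152*92) = -341*(49 - 13984) = -341*(-13935) = 4751835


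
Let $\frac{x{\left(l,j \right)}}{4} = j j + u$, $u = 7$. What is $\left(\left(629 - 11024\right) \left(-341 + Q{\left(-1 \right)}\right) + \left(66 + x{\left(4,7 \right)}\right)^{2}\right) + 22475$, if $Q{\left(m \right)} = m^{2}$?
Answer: $3640875$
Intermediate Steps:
$x{\left(l,j \right)} = 28 + 4 j^{2}$ ($x{\left(l,j \right)} = 4 \left(j j + 7\right) = 4 \left(j^{2} + 7\right) = 4 \left(7 + j^{2}\right) = 28 + 4 j^{2}$)
$\left(\left(629 - 11024\right) \left(-341 + Q{\left(-1 \right)}\right) + \left(66 + x{\left(4,7 \right)}\right)^{2}\right) + 22475 = \left(\left(629 - 11024\right) \left(-341 + \left(-1\right)^{2}\right) + \left(66 + \left(28 + 4 \cdot 7^{2}\right)\right)^{2}\right) + 22475 = \left(- 10395 \left(-341 + 1\right) + \left(66 + \left(28 + 4 \cdot 49\right)\right)^{2}\right) + 22475 = \left(\left(-10395\right) \left(-340\right) + \left(66 + \left(28 + 196\right)\right)^{2}\right) + 22475 = \left(3534300 + \left(66 + 224\right)^{2}\right) + 22475 = \left(3534300 + 290^{2}\right) + 22475 = \left(3534300 + 84100\right) + 22475 = 3618400 + 22475 = 3640875$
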